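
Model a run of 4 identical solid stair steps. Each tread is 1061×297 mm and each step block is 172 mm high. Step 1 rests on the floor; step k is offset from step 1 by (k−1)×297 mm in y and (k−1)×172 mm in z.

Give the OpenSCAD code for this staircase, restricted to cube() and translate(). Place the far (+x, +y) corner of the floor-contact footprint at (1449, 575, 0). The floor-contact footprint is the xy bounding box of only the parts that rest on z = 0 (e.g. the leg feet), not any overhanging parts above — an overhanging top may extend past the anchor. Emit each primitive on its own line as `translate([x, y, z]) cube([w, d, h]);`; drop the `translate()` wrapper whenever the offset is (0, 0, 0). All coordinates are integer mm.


translate([388, 278, 0]) cube([1061, 297, 172]);
translate([388, 575, 172]) cube([1061, 297, 172]);
translate([388, 872, 344]) cube([1061, 297, 172]);
translate([388, 1169, 516]) cube([1061, 297, 172]);


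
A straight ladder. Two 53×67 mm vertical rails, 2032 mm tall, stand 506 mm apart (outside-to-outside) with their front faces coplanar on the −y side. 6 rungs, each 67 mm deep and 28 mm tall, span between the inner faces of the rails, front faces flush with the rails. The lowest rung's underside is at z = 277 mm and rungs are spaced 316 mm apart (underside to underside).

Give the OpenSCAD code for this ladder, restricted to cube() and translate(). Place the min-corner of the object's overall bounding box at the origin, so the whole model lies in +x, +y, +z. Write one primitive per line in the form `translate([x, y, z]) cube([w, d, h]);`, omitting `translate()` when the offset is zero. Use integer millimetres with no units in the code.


// rung span = 506 - 2*53 = 400
// rung[k] z = 277 + k*316
cube([53, 67, 2032]);
translate([453, 0, 0]) cube([53, 67, 2032]);
translate([53, 0, 277]) cube([400, 67, 28]);
translate([53, 0, 593]) cube([400, 67, 28]);
translate([53, 0, 909]) cube([400, 67, 28]);
translate([53, 0, 1225]) cube([400, 67, 28]);
translate([53, 0, 1541]) cube([400, 67, 28]);
translate([53, 0, 1857]) cube([400, 67, 28]);


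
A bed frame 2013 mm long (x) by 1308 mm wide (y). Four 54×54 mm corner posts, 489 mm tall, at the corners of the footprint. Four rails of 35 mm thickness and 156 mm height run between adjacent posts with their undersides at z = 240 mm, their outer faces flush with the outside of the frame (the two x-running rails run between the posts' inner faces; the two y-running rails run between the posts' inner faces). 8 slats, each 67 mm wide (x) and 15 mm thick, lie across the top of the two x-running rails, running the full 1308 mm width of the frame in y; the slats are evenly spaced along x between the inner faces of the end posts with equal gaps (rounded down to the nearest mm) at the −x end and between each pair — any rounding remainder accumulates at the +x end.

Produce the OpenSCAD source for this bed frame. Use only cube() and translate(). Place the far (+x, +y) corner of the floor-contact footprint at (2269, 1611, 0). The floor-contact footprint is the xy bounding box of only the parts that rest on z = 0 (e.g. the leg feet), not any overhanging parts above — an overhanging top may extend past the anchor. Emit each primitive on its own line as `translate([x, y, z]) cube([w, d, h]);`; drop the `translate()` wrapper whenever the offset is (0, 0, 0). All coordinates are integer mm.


// slat z = rail_z + rail_h = 240 + 156 = 396
// slat gap = ⌊(1905 − 8·67) / 9⌋ = 152
translate([256, 303, 0]) cube([54, 54, 489]);
translate([256, 1557, 0]) cube([54, 54, 489]);
translate([2215, 303, 0]) cube([54, 54, 489]);
translate([2215, 1557, 0]) cube([54, 54, 489]);
translate([310, 303, 240]) cube([1905, 35, 156]);
translate([310, 1576, 240]) cube([1905, 35, 156]);
translate([256, 357, 240]) cube([35, 1200, 156]);
translate([2234, 357, 240]) cube([35, 1200, 156]);
translate([462, 303, 396]) cube([67, 1308, 15]);
translate([681, 303, 396]) cube([67, 1308, 15]);
translate([900, 303, 396]) cube([67, 1308, 15]);
translate([1119, 303, 396]) cube([67, 1308, 15]);
translate([1338, 303, 396]) cube([67, 1308, 15]);
translate([1557, 303, 396]) cube([67, 1308, 15]);
translate([1776, 303, 396]) cube([67, 1308, 15]);
translate([1995, 303, 396]) cube([67, 1308, 15]);


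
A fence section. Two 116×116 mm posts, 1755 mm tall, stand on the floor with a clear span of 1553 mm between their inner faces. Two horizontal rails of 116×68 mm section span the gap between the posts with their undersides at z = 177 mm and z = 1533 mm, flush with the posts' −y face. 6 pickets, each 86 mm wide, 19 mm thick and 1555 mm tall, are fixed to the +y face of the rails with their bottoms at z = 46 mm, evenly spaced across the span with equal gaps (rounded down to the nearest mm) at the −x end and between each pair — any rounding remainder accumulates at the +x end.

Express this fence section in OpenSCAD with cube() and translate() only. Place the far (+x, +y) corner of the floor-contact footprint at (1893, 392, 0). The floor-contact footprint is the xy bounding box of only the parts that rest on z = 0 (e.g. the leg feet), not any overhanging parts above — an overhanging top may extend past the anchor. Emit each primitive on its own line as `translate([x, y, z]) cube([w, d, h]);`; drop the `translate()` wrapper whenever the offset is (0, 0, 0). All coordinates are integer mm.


translate([108, 276, 0]) cube([116, 116, 1755]);
translate([1777, 276, 0]) cube([116, 116, 1755]);
translate([224, 276, 177]) cube([1553, 116, 68]);
translate([224, 276, 1533]) cube([1553, 116, 68]);
translate([372, 392, 46]) cube([86, 19, 1555]);
translate([606, 392, 46]) cube([86, 19, 1555]);
translate([840, 392, 46]) cube([86, 19, 1555]);
translate([1074, 392, 46]) cube([86, 19, 1555]);
translate([1308, 392, 46]) cube([86, 19, 1555]);
translate([1542, 392, 46]) cube([86, 19, 1555]);


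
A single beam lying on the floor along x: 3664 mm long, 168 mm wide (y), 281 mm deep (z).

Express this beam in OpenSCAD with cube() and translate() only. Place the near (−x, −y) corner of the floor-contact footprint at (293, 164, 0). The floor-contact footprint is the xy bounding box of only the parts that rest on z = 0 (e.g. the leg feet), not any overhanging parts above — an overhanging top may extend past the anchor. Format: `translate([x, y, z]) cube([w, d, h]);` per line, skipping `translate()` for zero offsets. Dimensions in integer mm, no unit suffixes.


translate([293, 164, 0]) cube([3664, 168, 281]);


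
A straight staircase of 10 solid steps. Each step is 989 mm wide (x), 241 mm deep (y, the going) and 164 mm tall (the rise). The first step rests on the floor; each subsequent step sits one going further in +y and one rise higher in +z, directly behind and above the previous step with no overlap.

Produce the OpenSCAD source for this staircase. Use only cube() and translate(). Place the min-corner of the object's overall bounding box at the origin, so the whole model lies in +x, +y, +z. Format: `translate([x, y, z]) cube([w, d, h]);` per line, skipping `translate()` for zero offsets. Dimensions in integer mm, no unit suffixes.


cube([989, 241, 164]);
translate([0, 241, 164]) cube([989, 241, 164]);
translate([0, 482, 328]) cube([989, 241, 164]);
translate([0, 723, 492]) cube([989, 241, 164]);
translate([0, 964, 656]) cube([989, 241, 164]);
translate([0, 1205, 820]) cube([989, 241, 164]);
translate([0, 1446, 984]) cube([989, 241, 164]);
translate([0, 1687, 1148]) cube([989, 241, 164]);
translate([0, 1928, 1312]) cube([989, 241, 164]);
translate([0, 2169, 1476]) cube([989, 241, 164]);


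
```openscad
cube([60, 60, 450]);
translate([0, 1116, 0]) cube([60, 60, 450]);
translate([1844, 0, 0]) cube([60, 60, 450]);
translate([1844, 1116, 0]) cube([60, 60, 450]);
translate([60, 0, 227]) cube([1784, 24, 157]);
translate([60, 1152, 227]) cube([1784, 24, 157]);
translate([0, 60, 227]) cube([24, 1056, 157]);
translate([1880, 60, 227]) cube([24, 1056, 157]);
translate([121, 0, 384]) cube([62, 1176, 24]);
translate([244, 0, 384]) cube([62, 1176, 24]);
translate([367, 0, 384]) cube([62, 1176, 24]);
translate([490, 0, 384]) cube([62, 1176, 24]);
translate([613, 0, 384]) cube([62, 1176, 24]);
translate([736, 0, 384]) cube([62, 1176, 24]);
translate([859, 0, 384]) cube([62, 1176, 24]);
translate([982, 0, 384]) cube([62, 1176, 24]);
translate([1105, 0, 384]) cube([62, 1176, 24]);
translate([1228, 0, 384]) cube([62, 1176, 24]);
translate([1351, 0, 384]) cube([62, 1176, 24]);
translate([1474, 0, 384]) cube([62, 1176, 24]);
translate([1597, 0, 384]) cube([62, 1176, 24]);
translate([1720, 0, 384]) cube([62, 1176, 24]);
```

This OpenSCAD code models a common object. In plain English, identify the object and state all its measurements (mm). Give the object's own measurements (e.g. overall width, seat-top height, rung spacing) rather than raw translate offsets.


A bed frame 1904 mm long (x) by 1176 mm wide (y). Four 60×60 mm corner posts, 450 mm tall, at the corners of the footprint. Four rails of 24 mm thickness and 157 mm height run between adjacent posts with their undersides at z = 227 mm, their outer faces flush with the outside of the frame (the two x-running rails run between the posts' inner faces; the two y-running rails run between the posts' inner faces). 14 slats, each 62 mm wide (x) and 24 mm thick, lie across the top of the two x-running rails, running the full 1176 mm width of the frame in y; along x they sit between the end posts with a 61 mm gap after the −x posts and between neighbouring slats, leaving 62 mm before the +x posts.


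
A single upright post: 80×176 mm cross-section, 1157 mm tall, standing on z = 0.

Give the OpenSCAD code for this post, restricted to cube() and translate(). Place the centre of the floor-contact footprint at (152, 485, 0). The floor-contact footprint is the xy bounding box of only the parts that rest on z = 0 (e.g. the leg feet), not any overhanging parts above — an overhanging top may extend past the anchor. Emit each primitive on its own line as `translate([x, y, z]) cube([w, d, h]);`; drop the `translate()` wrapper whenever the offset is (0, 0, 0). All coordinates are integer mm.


translate([112, 397, 0]) cube([80, 176, 1157]);


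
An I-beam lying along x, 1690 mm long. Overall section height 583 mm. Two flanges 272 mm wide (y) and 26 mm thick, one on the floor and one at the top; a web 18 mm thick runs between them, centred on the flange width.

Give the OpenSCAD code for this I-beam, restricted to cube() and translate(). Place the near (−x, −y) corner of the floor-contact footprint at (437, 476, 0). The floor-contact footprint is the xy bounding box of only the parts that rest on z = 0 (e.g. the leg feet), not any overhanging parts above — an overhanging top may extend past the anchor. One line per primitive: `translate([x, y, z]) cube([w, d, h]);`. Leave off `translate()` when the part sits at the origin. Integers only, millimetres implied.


translate([437, 476, 0]) cube([1690, 272, 26]);
translate([437, 603, 26]) cube([1690, 18, 531]);
translate([437, 476, 557]) cube([1690, 272, 26]);


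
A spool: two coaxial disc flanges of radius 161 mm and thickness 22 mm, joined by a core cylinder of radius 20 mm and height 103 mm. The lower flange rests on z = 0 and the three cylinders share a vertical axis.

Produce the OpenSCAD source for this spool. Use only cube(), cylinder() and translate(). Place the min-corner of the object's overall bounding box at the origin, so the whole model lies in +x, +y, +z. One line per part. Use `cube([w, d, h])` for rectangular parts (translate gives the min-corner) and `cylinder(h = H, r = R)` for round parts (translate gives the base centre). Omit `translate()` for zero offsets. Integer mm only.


translate([161, 161, 0]) cylinder(h = 22, r = 161);
translate([161, 161, 22]) cylinder(h = 103, r = 20);
translate([161, 161, 125]) cylinder(h = 22, r = 161);


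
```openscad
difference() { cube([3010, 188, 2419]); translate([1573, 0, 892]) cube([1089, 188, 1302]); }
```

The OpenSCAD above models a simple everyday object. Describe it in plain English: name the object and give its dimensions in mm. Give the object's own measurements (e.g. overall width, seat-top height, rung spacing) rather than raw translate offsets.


A wall 3010 mm long (x), 188 mm thick (y), 2419 mm tall, with a rectangular window opening cut through it. The opening is 1089 mm wide and 1302 mm tall; its sill is at z = 892 mm and its near (−x) edge is 1573 mm from the wall's −x end. The opening passes through the full wall thickness.


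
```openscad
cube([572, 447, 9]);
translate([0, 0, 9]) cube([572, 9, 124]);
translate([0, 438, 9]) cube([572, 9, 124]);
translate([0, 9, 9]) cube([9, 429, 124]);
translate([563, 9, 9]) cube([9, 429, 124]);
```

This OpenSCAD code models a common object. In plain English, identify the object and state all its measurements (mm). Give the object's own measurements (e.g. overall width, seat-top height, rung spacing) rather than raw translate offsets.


An open-topped rectangular box: outside dimensions 572×447×133 mm, with a uniform wall and base thickness of 9 mm. The base is a full 572×447 slab on the floor; four walls sit on top of the base. The front and back walls (the −y and +y sides) span the full width; the two side walls fit between them.


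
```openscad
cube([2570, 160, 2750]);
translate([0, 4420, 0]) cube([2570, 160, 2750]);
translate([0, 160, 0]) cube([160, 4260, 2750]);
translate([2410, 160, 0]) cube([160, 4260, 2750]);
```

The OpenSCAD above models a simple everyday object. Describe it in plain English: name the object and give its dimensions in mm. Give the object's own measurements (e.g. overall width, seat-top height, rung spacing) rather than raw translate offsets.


The wall frame of a small rectangular building: four walls, each 2750 mm tall and 160 mm thick, enclosing a footprint 2570 mm (x) by 4580 mm (y) outside-to-outside, with no floor or roof. The front and back walls (the −y and +y sides) span the full width; the two side walls fit between them.


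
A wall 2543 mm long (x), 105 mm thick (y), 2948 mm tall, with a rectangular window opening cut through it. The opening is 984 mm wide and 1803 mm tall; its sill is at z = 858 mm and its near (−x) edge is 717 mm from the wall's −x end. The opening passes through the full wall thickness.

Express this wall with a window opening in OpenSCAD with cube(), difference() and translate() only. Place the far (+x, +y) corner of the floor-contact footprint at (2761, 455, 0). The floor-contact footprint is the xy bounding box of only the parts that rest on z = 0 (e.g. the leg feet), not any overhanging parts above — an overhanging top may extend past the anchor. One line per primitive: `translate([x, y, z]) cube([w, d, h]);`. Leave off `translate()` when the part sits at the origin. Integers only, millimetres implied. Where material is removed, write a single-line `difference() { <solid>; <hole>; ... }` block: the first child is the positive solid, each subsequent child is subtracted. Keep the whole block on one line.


difference() { translate([218, 350, 0]) cube([2543, 105, 2948]); translate([935, 350, 858]) cube([984, 105, 1803]); }


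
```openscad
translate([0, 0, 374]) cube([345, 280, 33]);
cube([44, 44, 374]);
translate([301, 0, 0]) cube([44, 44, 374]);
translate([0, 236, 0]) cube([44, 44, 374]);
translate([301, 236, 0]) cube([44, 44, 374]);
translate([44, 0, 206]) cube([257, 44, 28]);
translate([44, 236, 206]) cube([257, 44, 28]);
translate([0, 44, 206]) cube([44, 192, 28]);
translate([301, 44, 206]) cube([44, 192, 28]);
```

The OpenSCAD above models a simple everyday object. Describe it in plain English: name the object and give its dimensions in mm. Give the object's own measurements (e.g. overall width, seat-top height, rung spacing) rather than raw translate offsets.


A four-legged stool. The seat is a 345×280×33 mm slab whose top surface is at z = 407 mm; four square legs, each 44×44 mm in cross-section, run from the floor (z = 0) to the underside of the seat, each flush with a corner of the seat. Four stretchers, 44 mm wide and 28 mm tall, connect adjacent legs with their undersides at z = 206 mm, each running between the inner faces of the legs it joins and aligned with the legs' outer faces on the other axis.


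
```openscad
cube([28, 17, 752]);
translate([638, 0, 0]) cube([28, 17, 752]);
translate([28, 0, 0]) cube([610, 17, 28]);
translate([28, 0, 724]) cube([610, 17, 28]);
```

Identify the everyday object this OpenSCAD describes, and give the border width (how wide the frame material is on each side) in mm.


A picture frame. The border width is 28 mm.

Four thin pieces enclosing a rectangular opening — a picture frame. The two full-height stiles are 752 mm tall; the top rail sits at z = 724 and is 28 mm tall, so the border above the opening is 752 − 724 = 28 mm, matching the stile x-width.


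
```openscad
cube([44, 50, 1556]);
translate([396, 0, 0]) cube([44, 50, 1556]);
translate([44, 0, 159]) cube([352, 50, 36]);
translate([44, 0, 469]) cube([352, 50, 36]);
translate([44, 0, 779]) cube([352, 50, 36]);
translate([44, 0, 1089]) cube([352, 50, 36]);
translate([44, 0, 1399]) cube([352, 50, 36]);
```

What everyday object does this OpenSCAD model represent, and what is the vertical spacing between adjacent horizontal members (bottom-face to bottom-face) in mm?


A ladder. The rung spacing is 310 mm.

Two tall 44×50 posts with 5 short bars between them — a ladder. Adjacent rungs sit at z = 159 and z = 469, so the spacing is 469 − 159 = 310 mm.


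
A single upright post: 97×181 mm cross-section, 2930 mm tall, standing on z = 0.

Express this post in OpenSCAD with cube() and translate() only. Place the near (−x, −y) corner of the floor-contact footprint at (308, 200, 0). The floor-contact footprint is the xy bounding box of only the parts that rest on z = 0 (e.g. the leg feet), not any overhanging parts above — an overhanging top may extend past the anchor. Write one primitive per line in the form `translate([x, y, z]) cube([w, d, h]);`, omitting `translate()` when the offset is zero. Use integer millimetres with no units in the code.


translate([308, 200, 0]) cube([97, 181, 2930]);


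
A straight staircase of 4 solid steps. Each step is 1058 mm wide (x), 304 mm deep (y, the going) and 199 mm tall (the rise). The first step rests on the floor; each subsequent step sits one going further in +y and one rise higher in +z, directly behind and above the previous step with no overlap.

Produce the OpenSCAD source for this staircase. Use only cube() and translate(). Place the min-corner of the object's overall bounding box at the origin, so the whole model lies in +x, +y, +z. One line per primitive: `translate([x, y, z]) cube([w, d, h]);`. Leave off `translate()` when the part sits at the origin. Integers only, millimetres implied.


cube([1058, 304, 199]);
translate([0, 304, 199]) cube([1058, 304, 199]);
translate([0, 608, 398]) cube([1058, 304, 199]);
translate([0, 912, 597]) cube([1058, 304, 199]);


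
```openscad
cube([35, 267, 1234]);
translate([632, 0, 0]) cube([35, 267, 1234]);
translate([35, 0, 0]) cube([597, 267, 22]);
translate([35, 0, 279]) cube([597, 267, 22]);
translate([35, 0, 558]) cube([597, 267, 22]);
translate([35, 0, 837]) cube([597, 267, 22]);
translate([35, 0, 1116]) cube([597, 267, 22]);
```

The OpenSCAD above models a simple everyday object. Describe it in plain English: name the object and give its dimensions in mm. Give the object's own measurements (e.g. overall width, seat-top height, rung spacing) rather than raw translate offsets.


An open bookshelf. Two side panels, each 35 mm thick, 267 mm deep and 1234 mm tall, stand 667 mm apart (outside-to-outside). Between them sit 5 shelves, each 22 mm thick and 267 mm deep, spanning the full gap between the sides. The bottom shelf rests on the floor (its underside at z = 0) and the clear gap between one shelf's top and the next shelf's underside is 257 mm.


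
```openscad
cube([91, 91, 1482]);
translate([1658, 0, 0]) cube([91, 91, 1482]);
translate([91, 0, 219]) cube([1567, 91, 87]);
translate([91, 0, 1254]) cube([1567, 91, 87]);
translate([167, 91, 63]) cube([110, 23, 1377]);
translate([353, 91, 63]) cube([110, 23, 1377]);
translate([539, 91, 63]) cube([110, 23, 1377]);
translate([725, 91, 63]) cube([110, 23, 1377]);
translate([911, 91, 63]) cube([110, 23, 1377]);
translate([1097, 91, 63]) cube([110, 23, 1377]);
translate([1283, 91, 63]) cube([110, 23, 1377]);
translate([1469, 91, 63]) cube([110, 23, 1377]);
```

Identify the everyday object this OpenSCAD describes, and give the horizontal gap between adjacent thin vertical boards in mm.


A fence section. The picket gap is 76 mm.

Two posts, two rails, 8 pickets — a fence section. Span 1567 mm holds 8 pickets of 110 mm with 9 equal gaps: ⌊(1567 − 8·110) / 9⌋ = 76 mm.


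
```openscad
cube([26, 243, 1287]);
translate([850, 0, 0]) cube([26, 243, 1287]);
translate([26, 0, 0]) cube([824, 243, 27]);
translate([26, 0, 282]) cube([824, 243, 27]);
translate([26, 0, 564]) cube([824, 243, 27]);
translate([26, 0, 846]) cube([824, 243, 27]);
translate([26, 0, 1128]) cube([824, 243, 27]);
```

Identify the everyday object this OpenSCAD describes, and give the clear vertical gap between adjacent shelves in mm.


A bookshelf. The clear shelf gap is 255 mm.

Two tall side panels with 5 horizontal boards between them — a bookshelf. The first two shelf undersides are at z = 0 and z = 282; with shelf thickness 27, the clear gap is 282 − 0 − 27 = 255 mm.


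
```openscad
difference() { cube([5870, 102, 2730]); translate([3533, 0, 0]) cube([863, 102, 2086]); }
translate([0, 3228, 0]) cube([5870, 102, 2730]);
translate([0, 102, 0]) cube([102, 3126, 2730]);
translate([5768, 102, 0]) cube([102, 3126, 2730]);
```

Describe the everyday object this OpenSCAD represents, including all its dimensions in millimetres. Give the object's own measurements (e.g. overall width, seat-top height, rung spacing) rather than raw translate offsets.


A single room: four walls, each 2730 mm tall and 102 mm thick, enclosing an outside footprint 5870×3330 mm (x × y), no floor or roof. The front and back walls (−y and +y sides) run the full x-width; the side walls fit between their inner faces. A door opening 863 mm wide and 2086 mm tall is cut through the front wall from the floor up, its −x edge 3533 mm from the wall's −x end.


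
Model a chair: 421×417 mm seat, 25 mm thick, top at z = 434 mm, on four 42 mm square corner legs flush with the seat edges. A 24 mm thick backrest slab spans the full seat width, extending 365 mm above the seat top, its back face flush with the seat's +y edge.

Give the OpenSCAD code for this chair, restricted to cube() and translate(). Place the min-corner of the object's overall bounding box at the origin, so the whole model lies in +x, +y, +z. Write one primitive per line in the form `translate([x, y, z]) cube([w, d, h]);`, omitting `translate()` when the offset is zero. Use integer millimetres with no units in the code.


translate([0, 0, 409]) cube([421, 417, 25]);
cube([42, 42, 409]);
translate([379, 0, 0]) cube([42, 42, 409]);
translate([0, 375, 0]) cube([42, 42, 409]);
translate([379, 375, 0]) cube([42, 42, 409]);
translate([0, 393, 434]) cube([421, 24, 365]);


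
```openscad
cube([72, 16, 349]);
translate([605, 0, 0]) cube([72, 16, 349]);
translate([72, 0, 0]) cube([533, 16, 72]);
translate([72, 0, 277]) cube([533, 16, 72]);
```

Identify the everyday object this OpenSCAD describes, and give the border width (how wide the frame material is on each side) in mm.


A picture frame. The border width is 72 mm.

Four thin pieces enclosing a rectangular opening — a picture frame. The two full-height stiles are 349 mm tall; the top rail sits at z = 277 and is 72 mm tall, so the border above the opening is 349 − 277 = 72 mm, matching the stile x-width.


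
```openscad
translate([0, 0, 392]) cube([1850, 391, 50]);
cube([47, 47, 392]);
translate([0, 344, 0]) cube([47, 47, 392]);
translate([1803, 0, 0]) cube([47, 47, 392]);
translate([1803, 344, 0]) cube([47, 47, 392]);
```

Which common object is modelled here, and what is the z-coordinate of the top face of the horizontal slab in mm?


A bench. The seat-top height is 442 mm.

A long slab on four corner posts — a bench. The slab sits at z = 392 with thickness 50, so the top is 392 + 50 = 442 mm.


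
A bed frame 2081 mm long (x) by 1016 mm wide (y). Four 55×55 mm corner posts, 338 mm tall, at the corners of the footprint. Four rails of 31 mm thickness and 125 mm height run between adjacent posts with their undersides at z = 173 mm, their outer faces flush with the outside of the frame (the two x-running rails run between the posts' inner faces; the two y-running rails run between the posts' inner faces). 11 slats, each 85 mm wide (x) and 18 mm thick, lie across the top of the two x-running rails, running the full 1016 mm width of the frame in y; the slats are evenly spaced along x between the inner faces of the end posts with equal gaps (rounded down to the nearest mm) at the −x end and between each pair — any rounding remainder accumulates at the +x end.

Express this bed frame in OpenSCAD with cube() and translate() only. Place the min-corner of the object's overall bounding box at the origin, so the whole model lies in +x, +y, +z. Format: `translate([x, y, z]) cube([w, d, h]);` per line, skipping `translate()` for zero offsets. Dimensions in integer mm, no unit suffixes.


cube([55, 55, 338]);
translate([0, 961, 0]) cube([55, 55, 338]);
translate([2026, 0, 0]) cube([55, 55, 338]);
translate([2026, 961, 0]) cube([55, 55, 338]);
translate([55, 0, 173]) cube([1971, 31, 125]);
translate([55, 985, 173]) cube([1971, 31, 125]);
translate([0, 55, 173]) cube([31, 906, 125]);
translate([2050, 55, 173]) cube([31, 906, 125]);
translate([141, 0, 298]) cube([85, 1016, 18]);
translate([312, 0, 298]) cube([85, 1016, 18]);
translate([483, 0, 298]) cube([85, 1016, 18]);
translate([654, 0, 298]) cube([85, 1016, 18]);
translate([825, 0, 298]) cube([85, 1016, 18]);
translate([996, 0, 298]) cube([85, 1016, 18]);
translate([1167, 0, 298]) cube([85, 1016, 18]);
translate([1338, 0, 298]) cube([85, 1016, 18]);
translate([1509, 0, 298]) cube([85, 1016, 18]);
translate([1680, 0, 298]) cube([85, 1016, 18]);
translate([1851, 0, 298]) cube([85, 1016, 18]);


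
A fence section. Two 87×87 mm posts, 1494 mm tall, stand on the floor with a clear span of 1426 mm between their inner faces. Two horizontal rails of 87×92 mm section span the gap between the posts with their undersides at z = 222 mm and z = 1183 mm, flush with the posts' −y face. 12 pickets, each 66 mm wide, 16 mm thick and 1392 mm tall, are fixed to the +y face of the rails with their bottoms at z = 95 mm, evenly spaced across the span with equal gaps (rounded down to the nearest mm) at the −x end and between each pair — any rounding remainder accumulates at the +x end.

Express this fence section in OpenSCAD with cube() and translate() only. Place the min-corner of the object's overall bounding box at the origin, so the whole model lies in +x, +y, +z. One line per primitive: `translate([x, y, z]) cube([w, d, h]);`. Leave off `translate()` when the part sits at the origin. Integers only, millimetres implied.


cube([87, 87, 1494]);
translate([1513, 0, 0]) cube([87, 87, 1494]);
translate([87, 0, 222]) cube([1426, 87, 92]);
translate([87, 0, 1183]) cube([1426, 87, 92]);
translate([135, 87, 95]) cube([66, 16, 1392]);
translate([249, 87, 95]) cube([66, 16, 1392]);
translate([363, 87, 95]) cube([66, 16, 1392]);
translate([477, 87, 95]) cube([66, 16, 1392]);
translate([591, 87, 95]) cube([66, 16, 1392]);
translate([705, 87, 95]) cube([66, 16, 1392]);
translate([819, 87, 95]) cube([66, 16, 1392]);
translate([933, 87, 95]) cube([66, 16, 1392]);
translate([1047, 87, 95]) cube([66, 16, 1392]);
translate([1161, 87, 95]) cube([66, 16, 1392]);
translate([1275, 87, 95]) cube([66, 16, 1392]);
translate([1389, 87, 95]) cube([66, 16, 1392]);


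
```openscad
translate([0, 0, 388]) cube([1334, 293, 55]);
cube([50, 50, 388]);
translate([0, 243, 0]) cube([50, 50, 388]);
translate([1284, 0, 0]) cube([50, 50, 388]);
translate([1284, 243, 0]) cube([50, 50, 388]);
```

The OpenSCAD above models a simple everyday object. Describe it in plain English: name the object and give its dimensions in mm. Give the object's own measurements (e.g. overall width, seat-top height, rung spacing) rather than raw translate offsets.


A bench: a 1334×293 mm seat slab, 55 mm thick, top at z = 443 mm, on four 50×50 mm square legs flush with the seat corners and standing on z = 0.


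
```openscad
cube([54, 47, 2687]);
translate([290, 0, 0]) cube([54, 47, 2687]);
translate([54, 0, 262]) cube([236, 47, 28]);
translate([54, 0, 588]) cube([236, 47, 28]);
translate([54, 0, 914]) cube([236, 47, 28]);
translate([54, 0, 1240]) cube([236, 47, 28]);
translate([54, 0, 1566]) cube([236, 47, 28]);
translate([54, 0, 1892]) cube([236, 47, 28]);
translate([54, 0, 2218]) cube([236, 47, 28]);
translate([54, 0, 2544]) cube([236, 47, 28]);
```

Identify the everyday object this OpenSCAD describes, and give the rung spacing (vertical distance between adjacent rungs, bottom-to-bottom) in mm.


A ladder. The rung spacing is 326 mm.

Two tall 54×47 posts with 8 short bars between them — a ladder. Adjacent rungs sit at z = 262 and z = 588, so the spacing is 588 − 262 = 326 mm.


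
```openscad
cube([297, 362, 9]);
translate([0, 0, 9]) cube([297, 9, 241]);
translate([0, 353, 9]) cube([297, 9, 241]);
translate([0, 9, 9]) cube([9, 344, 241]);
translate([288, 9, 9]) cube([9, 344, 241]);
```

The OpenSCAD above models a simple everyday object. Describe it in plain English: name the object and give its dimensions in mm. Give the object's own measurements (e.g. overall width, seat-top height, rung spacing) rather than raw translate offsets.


An open-topped rectangular box: outside dimensions 297×362×250 mm, with a uniform wall and base thickness of 9 mm. The base is a full 297×362 slab on the floor; four walls sit on top of the base. The front and back walls (the −y and +y sides) span the full width; the two side walls fit between them.


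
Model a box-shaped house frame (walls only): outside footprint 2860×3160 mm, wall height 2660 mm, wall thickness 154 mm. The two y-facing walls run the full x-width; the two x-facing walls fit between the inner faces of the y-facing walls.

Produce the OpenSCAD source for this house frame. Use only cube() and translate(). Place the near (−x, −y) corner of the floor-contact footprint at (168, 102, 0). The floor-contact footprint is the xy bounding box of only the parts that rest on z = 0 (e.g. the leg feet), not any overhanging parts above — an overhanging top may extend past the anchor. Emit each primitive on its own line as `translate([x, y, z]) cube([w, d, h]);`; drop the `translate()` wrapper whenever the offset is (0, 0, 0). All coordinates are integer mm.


translate([168, 102, 0]) cube([2860, 154, 2660]);
translate([168, 3108, 0]) cube([2860, 154, 2660]);
translate([168, 256, 0]) cube([154, 2852, 2660]);
translate([2874, 256, 0]) cube([154, 2852, 2660]);


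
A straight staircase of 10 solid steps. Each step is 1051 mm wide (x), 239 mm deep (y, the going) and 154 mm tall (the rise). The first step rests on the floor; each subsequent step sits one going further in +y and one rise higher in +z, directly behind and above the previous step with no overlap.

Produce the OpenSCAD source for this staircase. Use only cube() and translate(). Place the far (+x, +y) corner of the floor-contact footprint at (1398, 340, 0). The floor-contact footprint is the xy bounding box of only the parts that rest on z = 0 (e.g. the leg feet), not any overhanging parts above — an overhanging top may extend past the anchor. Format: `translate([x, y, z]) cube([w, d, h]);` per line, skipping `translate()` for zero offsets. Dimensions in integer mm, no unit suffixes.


translate([347, 101, 0]) cube([1051, 239, 154]);
translate([347, 340, 154]) cube([1051, 239, 154]);
translate([347, 579, 308]) cube([1051, 239, 154]);
translate([347, 818, 462]) cube([1051, 239, 154]);
translate([347, 1057, 616]) cube([1051, 239, 154]);
translate([347, 1296, 770]) cube([1051, 239, 154]);
translate([347, 1535, 924]) cube([1051, 239, 154]);
translate([347, 1774, 1078]) cube([1051, 239, 154]);
translate([347, 2013, 1232]) cube([1051, 239, 154]);
translate([347, 2252, 1386]) cube([1051, 239, 154]);


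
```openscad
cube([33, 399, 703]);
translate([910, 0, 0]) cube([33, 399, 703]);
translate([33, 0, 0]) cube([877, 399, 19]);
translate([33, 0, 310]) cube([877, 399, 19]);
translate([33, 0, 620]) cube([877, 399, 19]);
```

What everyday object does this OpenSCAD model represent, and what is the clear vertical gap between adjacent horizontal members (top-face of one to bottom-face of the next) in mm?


A bookshelf. The clear shelf gap is 291 mm.

Two tall side panels with 3 horizontal boards between them — a bookshelf. The first two shelf undersides are at z = 0 and z = 310; with shelf thickness 19, the clear gap is 310 − 0 − 19 = 291 mm.


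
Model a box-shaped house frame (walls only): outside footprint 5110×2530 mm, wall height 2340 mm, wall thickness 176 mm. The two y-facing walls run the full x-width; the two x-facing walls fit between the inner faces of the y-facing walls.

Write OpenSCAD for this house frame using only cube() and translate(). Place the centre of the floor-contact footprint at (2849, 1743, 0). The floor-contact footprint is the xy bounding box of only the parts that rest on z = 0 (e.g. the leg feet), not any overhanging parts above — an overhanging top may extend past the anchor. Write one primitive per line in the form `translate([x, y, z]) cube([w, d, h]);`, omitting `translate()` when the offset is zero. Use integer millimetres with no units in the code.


translate([294, 478, 0]) cube([5110, 176, 2340]);
translate([294, 2832, 0]) cube([5110, 176, 2340]);
translate([294, 654, 0]) cube([176, 2178, 2340]);
translate([5228, 654, 0]) cube([176, 2178, 2340]);


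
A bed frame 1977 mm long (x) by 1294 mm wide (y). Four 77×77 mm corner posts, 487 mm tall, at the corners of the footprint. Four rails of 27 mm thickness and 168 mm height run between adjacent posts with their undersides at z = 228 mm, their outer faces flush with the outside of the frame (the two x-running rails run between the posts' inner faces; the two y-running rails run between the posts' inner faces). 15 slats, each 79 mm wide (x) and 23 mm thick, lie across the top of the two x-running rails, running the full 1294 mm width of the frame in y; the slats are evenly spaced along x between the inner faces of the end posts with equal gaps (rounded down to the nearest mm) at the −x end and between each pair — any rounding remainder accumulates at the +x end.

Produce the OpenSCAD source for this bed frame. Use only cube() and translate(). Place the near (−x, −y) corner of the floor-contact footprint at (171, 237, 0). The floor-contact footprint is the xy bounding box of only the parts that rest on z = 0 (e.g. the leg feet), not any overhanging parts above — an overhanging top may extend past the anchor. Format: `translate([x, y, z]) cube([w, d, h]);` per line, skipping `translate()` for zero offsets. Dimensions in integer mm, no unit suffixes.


translate([171, 237, 0]) cube([77, 77, 487]);
translate([171, 1454, 0]) cube([77, 77, 487]);
translate([2071, 237, 0]) cube([77, 77, 487]);
translate([2071, 1454, 0]) cube([77, 77, 487]);
translate([248, 237, 228]) cube([1823, 27, 168]);
translate([248, 1504, 228]) cube([1823, 27, 168]);
translate([171, 314, 228]) cube([27, 1140, 168]);
translate([2121, 314, 228]) cube([27, 1140, 168]);
translate([287, 237, 396]) cube([79, 1294, 23]);
translate([405, 237, 396]) cube([79, 1294, 23]);
translate([523, 237, 396]) cube([79, 1294, 23]);
translate([641, 237, 396]) cube([79, 1294, 23]);
translate([759, 237, 396]) cube([79, 1294, 23]);
translate([877, 237, 396]) cube([79, 1294, 23]);
translate([995, 237, 396]) cube([79, 1294, 23]);
translate([1113, 237, 396]) cube([79, 1294, 23]);
translate([1231, 237, 396]) cube([79, 1294, 23]);
translate([1349, 237, 396]) cube([79, 1294, 23]);
translate([1467, 237, 396]) cube([79, 1294, 23]);
translate([1585, 237, 396]) cube([79, 1294, 23]);
translate([1703, 237, 396]) cube([79, 1294, 23]);
translate([1821, 237, 396]) cube([79, 1294, 23]);
translate([1939, 237, 396]) cube([79, 1294, 23]);


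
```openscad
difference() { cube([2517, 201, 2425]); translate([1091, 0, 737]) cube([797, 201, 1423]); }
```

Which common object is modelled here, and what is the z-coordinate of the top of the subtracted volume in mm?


A wall with a window opening. The window head height is 2160 mm.

A wall with a rectangular opening subtracted — a window. Sill at z = 737, opening 1423 mm tall, so the head is at 737 + 1423 = 2160 mm.


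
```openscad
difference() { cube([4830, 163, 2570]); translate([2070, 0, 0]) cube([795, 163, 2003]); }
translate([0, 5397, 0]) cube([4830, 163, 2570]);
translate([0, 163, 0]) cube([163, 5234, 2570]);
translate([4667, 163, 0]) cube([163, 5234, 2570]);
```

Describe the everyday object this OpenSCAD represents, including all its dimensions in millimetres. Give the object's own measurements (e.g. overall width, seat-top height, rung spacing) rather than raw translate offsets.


A single room: four walls, each 2570 mm tall and 163 mm thick, enclosing an outside footprint 4830×5560 mm (x × y), no floor or roof. The front and back walls (−y and +y sides) run the full x-width; the side walls fit between their inner faces. A door opening 795 mm wide and 2003 mm tall is cut through the front wall from the floor up, its −x edge 2070 mm from the wall's −x end.


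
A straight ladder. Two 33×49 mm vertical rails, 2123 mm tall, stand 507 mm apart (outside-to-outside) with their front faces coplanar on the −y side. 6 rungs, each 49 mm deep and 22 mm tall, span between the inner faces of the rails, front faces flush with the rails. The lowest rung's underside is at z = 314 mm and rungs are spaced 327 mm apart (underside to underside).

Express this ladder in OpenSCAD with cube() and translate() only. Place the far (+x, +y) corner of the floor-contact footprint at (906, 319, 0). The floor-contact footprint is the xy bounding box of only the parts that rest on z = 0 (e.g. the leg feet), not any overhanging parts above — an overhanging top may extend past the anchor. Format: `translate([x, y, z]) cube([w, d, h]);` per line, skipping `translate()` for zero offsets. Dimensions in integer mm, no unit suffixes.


translate([399, 270, 0]) cube([33, 49, 2123]);
translate([873, 270, 0]) cube([33, 49, 2123]);
translate([432, 270, 314]) cube([441, 49, 22]);
translate([432, 270, 641]) cube([441, 49, 22]);
translate([432, 270, 968]) cube([441, 49, 22]);
translate([432, 270, 1295]) cube([441, 49, 22]);
translate([432, 270, 1622]) cube([441, 49, 22]);
translate([432, 270, 1949]) cube([441, 49, 22]);


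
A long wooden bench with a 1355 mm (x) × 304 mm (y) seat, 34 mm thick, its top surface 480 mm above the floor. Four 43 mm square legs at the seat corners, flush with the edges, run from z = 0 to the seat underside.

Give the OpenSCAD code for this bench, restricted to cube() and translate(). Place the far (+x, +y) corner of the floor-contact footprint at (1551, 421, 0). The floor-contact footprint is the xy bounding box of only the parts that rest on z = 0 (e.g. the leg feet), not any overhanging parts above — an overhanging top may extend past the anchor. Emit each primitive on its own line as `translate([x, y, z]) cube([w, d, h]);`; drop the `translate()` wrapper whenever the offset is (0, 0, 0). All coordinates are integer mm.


// leg_h = 480 − 34 = 446
translate([196, 117, 446]) cube([1355, 304, 34]);
translate([196, 117, 0]) cube([43, 43, 446]);
translate([196, 378, 0]) cube([43, 43, 446]);
translate([1508, 117, 0]) cube([43, 43, 446]);
translate([1508, 378, 0]) cube([43, 43, 446]);


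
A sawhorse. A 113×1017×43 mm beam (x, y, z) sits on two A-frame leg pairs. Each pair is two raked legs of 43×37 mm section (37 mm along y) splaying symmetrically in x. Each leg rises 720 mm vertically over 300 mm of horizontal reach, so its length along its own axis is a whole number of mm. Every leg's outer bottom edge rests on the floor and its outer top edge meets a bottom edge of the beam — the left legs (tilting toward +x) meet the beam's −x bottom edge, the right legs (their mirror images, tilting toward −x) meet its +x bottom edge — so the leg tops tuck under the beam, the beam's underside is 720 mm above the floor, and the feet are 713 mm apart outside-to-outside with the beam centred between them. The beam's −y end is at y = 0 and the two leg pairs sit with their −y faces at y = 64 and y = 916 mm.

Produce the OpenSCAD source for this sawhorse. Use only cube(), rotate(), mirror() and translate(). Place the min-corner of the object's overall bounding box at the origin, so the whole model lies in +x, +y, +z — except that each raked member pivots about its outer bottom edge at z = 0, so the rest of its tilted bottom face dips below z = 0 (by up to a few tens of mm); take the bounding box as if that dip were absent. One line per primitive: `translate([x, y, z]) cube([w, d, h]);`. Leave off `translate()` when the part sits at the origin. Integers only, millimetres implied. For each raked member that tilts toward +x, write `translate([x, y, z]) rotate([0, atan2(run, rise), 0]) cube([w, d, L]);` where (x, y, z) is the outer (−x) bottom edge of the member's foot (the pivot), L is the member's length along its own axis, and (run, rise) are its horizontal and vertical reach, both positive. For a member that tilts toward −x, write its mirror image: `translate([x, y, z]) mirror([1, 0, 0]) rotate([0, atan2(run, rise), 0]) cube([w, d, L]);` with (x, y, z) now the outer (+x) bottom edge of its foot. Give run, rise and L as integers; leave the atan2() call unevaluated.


translate([300, 0, 720]) cube([113, 1017, 43]);
translate([0, 64, 0]) rotate([0, atan2(300, 720), 0]) cube([43, 37, 780]);
translate([713, 64, 0]) mirror([1, 0, 0]) rotate([0, atan2(300, 720), 0]) cube([43, 37, 780]);
translate([0, 916, 0]) rotate([0, atan2(300, 720), 0]) cube([43, 37, 780]);
translate([713, 916, 0]) mirror([1, 0, 0]) rotate([0, atan2(300, 720), 0]) cube([43, 37, 780]);
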